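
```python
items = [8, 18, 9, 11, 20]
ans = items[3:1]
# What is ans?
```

items has length 5. The slice items[3:1] resolves to an empty index range, so the result is [].

[]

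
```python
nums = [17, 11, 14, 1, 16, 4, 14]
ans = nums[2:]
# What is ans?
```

nums has length 7. The slice nums[2:] selects indices [2, 3, 4, 5, 6] (2->14, 3->1, 4->16, 5->4, 6->14), giving [14, 1, 16, 4, 14].

[14, 1, 16, 4, 14]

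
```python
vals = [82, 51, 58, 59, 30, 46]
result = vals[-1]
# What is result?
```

vals has length 6. Negative index -1 maps to positive index 6 + (-1) = 5. vals[5] = 46.

46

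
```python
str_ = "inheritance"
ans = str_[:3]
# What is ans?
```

str_ has length 11. The slice str_[:3] selects indices [0, 1, 2] (0->'i', 1->'n', 2->'h'), giving 'inh'.

'inh'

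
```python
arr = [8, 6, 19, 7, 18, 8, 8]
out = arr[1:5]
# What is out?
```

arr has length 7. The slice arr[1:5] selects indices [1, 2, 3, 4] (1->6, 2->19, 3->7, 4->18), giving [6, 19, 7, 18].

[6, 19, 7, 18]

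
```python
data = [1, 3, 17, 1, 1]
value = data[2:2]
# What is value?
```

data has length 5. The slice data[2:2] resolves to an empty index range, so the result is [].

[]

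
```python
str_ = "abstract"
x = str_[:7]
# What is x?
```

str_ has length 8. The slice str_[:7] selects indices [0, 1, 2, 3, 4, 5, 6] (0->'a', 1->'b', 2->'s', 3->'t', 4->'r', 5->'a', 6->'c'), giving 'abstrac'.

'abstrac'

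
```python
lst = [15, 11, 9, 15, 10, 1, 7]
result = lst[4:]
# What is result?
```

lst has length 7. The slice lst[4:] selects indices [4, 5, 6] (4->10, 5->1, 6->7), giving [10, 1, 7].

[10, 1, 7]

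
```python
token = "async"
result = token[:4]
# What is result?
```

token has length 5. The slice token[:4] selects indices [0, 1, 2, 3] (0->'a', 1->'s', 2->'y', 3->'n'), giving 'asyn'.

'asyn'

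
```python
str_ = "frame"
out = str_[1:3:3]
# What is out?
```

str_ has length 5. The slice str_[1:3:3] selects indices [1] (1->'r'), giving 'r'.

'r'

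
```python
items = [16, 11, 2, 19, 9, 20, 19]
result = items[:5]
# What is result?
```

items has length 7. The slice items[:5] selects indices [0, 1, 2, 3, 4] (0->16, 1->11, 2->2, 3->19, 4->9), giving [16, 11, 2, 19, 9].

[16, 11, 2, 19, 9]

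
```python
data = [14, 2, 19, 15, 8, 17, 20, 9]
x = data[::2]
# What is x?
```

data has length 8. The slice data[::2] selects indices [0, 2, 4, 6] (0->14, 2->19, 4->8, 6->20), giving [14, 19, 8, 20].

[14, 19, 8, 20]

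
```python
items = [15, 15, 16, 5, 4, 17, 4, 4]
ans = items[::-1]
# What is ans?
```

items has length 8. The slice items[::-1] selects indices [7, 6, 5, 4, 3, 2, 1, 0] (7->4, 6->4, 5->17, 4->4, 3->5, 2->16, 1->15, 0->15), giving [4, 4, 17, 4, 5, 16, 15, 15].

[4, 4, 17, 4, 5, 16, 15, 15]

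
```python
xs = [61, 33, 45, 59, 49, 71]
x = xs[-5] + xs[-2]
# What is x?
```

xs has length 6. Negative index -5 maps to positive index 6 + (-5) = 1. xs[1] = 33.
xs has length 6. Negative index -2 maps to positive index 6 + (-2) = 4. xs[4] = 49.
Sum: 33 + 49 = 82.

82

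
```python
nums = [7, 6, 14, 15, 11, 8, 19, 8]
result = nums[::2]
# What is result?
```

nums has length 8. The slice nums[::2] selects indices [0, 2, 4, 6] (0->7, 2->14, 4->11, 6->19), giving [7, 14, 11, 19].

[7, 14, 11, 19]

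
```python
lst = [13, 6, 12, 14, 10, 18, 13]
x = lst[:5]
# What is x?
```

lst has length 7. The slice lst[:5] selects indices [0, 1, 2, 3, 4] (0->13, 1->6, 2->12, 3->14, 4->10), giving [13, 6, 12, 14, 10].

[13, 6, 12, 14, 10]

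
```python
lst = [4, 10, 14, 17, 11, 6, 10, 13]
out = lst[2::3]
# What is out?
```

lst has length 8. The slice lst[2::3] selects indices [2, 5] (2->14, 5->6), giving [14, 6].

[14, 6]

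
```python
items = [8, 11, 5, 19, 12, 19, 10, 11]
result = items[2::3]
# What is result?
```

items has length 8. The slice items[2::3] selects indices [2, 5] (2->5, 5->19), giving [5, 19].

[5, 19]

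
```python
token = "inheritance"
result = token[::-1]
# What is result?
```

token has length 11. The slice token[::-1] selects indices [10, 9, 8, 7, 6, 5, 4, 3, 2, 1, 0] (10->'e', 9->'c', 8->'n', 7->'a', 6->'t', 5->'i', 4->'r', 3->'e', 2->'h', 1->'n', 0->'i'), giving 'ecnatirehni'.

'ecnatirehni'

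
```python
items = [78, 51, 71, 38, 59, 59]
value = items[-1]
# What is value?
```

items has length 6. Negative index -1 maps to positive index 6 + (-1) = 5. items[5] = 59.

59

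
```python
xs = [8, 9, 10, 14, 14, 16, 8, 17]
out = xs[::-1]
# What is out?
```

xs has length 8. The slice xs[::-1] selects indices [7, 6, 5, 4, 3, 2, 1, 0] (7->17, 6->8, 5->16, 4->14, 3->14, 2->10, 1->9, 0->8), giving [17, 8, 16, 14, 14, 10, 9, 8].

[17, 8, 16, 14, 14, 10, 9, 8]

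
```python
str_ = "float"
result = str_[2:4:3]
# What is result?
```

str_ has length 5. The slice str_[2:4:3] selects indices [2] (2->'o'), giving 'o'.

'o'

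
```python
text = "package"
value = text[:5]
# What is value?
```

text has length 7. The slice text[:5] selects indices [0, 1, 2, 3, 4] (0->'p', 1->'a', 2->'c', 3->'k', 4->'a'), giving 'packa'.

'packa'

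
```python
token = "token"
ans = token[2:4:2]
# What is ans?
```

token has length 5. The slice token[2:4:2] selects indices [2] (2->'k'), giving 'k'.

'k'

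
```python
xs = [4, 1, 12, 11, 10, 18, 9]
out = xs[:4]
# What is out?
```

xs has length 7. The slice xs[:4] selects indices [0, 1, 2, 3] (0->4, 1->1, 2->12, 3->11), giving [4, 1, 12, 11].

[4, 1, 12, 11]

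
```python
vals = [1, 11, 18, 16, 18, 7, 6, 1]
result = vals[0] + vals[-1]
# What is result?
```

vals has length 8. vals[0] = 1.
vals has length 8. Negative index -1 maps to positive index 8 + (-1) = 7. vals[7] = 1.
Sum: 1 + 1 = 2.

2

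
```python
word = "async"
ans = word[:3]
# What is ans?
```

word has length 5. The slice word[:3] selects indices [0, 1, 2] (0->'a', 1->'s', 2->'y'), giving 'asy'.

'asy'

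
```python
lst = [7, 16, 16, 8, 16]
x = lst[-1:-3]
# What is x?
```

lst has length 5. The slice lst[-1:-3] resolves to an empty index range, so the result is [].

[]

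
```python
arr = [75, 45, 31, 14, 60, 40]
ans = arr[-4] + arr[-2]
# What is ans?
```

arr has length 6. Negative index -4 maps to positive index 6 + (-4) = 2. arr[2] = 31.
arr has length 6. Negative index -2 maps to positive index 6 + (-2) = 4. arr[4] = 60.
Sum: 31 + 60 = 91.

91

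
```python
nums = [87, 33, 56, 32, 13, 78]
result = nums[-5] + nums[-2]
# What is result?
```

nums has length 6. Negative index -5 maps to positive index 6 + (-5) = 1. nums[1] = 33.
nums has length 6. Negative index -2 maps to positive index 6 + (-2) = 4. nums[4] = 13.
Sum: 33 + 13 = 46.

46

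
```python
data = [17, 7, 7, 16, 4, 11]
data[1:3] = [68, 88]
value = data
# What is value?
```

data starts as [17, 7, 7, 16, 4, 11] (length 6). The slice data[1:3] covers indices [1, 2] with values [7, 7]. Replacing that slice with [68, 88] (same length) produces [17, 68, 88, 16, 4, 11].

[17, 68, 88, 16, 4, 11]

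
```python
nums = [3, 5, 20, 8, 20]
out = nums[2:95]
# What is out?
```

nums has length 5. The slice nums[2:95] selects indices [2, 3, 4] (2->20, 3->8, 4->20), giving [20, 8, 20].

[20, 8, 20]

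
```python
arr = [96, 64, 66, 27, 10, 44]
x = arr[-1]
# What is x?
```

arr has length 6. Negative index -1 maps to positive index 6 + (-1) = 5. arr[5] = 44.

44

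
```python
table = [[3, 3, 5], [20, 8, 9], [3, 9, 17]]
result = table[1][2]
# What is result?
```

table[1] = [20, 8, 9]. Taking column 2 of that row yields 9.

9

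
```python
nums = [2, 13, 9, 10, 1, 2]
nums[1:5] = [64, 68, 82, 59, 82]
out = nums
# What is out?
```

nums starts as [2, 13, 9, 10, 1, 2] (length 6). The slice nums[1:5] covers indices [1, 2, 3, 4] with values [13, 9, 10, 1]. Replacing that slice with [64, 68, 82, 59, 82] (different length) produces [2, 64, 68, 82, 59, 82, 2].

[2, 64, 68, 82, 59, 82, 2]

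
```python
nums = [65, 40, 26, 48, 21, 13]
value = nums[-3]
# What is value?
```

nums has length 6. Negative index -3 maps to positive index 6 + (-3) = 3. nums[3] = 48.

48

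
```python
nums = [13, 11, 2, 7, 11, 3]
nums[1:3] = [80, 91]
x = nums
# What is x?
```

nums starts as [13, 11, 2, 7, 11, 3] (length 6). The slice nums[1:3] covers indices [1, 2] with values [11, 2]. Replacing that slice with [80, 91] (same length) produces [13, 80, 91, 7, 11, 3].

[13, 80, 91, 7, 11, 3]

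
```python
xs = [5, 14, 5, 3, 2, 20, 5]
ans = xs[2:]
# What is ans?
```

xs has length 7. The slice xs[2:] selects indices [2, 3, 4, 5, 6] (2->5, 3->3, 4->2, 5->20, 6->5), giving [5, 3, 2, 20, 5].

[5, 3, 2, 20, 5]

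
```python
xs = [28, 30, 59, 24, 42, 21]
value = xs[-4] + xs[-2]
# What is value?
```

xs has length 6. Negative index -4 maps to positive index 6 + (-4) = 2. xs[2] = 59.
xs has length 6. Negative index -2 maps to positive index 6 + (-2) = 4. xs[4] = 42.
Sum: 59 + 42 = 101.

101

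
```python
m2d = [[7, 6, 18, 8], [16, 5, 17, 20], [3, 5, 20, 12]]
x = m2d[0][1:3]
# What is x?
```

m2d[0] = [7, 6, 18, 8]. m2d[0] has length 4. The slice m2d[0][1:3] selects indices [1, 2] (1->6, 2->18), giving [6, 18].

[6, 18]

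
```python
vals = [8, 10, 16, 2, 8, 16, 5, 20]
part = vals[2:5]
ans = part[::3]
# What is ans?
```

vals has length 8. The slice vals[2:5] selects indices [2, 3, 4] (2->16, 3->2, 4->8), giving [16, 2, 8]. So part = [16, 2, 8]. part has length 3. The slice part[::3] selects indices [0] (0->16), giving [16].

[16]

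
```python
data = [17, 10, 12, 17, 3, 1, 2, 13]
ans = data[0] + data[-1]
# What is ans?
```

data has length 8. data[0] = 17.
data has length 8. Negative index -1 maps to positive index 8 + (-1) = 7. data[7] = 13.
Sum: 17 + 13 = 30.

30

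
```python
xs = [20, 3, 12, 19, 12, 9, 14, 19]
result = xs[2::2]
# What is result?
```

xs has length 8. The slice xs[2::2] selects indices [2, 4, 6] (2->12, 4->12, 6->14), giving [12, 12, 14].

[12, 12, 14]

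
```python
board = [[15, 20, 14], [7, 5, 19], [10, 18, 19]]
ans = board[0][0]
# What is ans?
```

board[0] = [15, 20, 14]. Taking column 0 of that row yields 15.

15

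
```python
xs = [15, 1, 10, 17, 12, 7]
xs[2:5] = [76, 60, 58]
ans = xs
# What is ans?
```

xs starts as [15, 1, 10, 17, 12, 7] (length 6). The slice xs[2:5] covers indices [2, 3, 4] with values [10, 17, 12]. Replacing that slice with [76, 60, 58] (same length) produces [15, 1, 76, 60, 58, 7].

[15, 1, 76, 60, 58, 7]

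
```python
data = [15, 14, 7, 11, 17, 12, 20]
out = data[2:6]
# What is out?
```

data has length 7. The slice data[2:6] selects indices [2, 3, 4, 5] (2->7, 3->11, 4->17, 5->12), giving [7, 11, 17, 12].

[7, 11, 17, 12]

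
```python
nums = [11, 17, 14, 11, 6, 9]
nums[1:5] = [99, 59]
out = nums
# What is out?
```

nums starts as [11, 17, 14, 11, 6, 9] (length 6). The slice nums[1:5] covers indices [1, 2, 3, 4] with values [17, 14, 11, 6]. Replacing that slice with [99, 59] (different length) produces [11, 99, 59, 9].

[11, 99, 59, 9]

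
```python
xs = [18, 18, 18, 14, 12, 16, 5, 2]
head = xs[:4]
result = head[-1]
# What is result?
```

xs has length 8. The slice xs[:4] selects indices [0, 1, 2, 3] (0->18, 1->18, 2->18, 3->14), giving [18, 18, 18, 14]. So head = [18, 18, 18, 14]. Then head[-1] = 14.

14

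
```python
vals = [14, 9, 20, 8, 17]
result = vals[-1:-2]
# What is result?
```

vals has length 5. The slice vals[-1:-2] resolves to an empty index range, so the result is [].

[]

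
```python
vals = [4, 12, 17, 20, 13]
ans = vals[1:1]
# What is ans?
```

vals has length 5. The slice vals[1:1] resolves to an empty index range, so the result is [].

[]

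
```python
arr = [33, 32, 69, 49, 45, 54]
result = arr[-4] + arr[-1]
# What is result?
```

arr has length 6. Negative index -4 maps to positive index 6 + (-4) = 2. arr[2] = 69.
arr has length 6. Negative index -1 maps to positive index 6 + (-1) = 5. arr[5] = 54.
Sum: 69 + 54 = 123.

123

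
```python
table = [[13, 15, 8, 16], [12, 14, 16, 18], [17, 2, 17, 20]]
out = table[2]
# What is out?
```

table has 3 rows. Row 2 is [17, 2, 17, 20].

[17, 2, 17, 20]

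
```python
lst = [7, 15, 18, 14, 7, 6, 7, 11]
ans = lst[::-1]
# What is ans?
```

lst has length 8. The slice lst[::-1] selects indices [7, 6, 5, 4, 3, 2, 1, 0] (7->11, 6->7, 5->6, 4->7, 3->14, 2->18, 1->15, 0->7), giving [11, 7, 6, 7, 14, 18, 15, 7].

[11, 7, 6, 7, 14, 18, 15, 7]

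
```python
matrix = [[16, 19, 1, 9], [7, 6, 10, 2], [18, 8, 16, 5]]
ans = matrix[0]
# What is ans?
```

matrix has 3 rows. Row 0 is [16, 19, 1, 9].

[16, 19, 1, 9]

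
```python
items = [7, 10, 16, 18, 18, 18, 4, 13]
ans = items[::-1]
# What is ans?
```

items has length 8. The slice items[::-1] selects indices [7, 6, 5, 4, 3, 2, 1, 0] (7->13, 6->4, 5->18, 4->18, 3->18, 2->16, 1->10, 0->7), giving [13, 4, 18, 18, 18, 16, 10, 7].

[13, 4, 18, 18, 18, 16, 10, 7]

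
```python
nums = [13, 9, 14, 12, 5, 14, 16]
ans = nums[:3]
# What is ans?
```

nums has length 7. The slice nums[:3] selects indices [0, 1, 2] (0->13, 1->9, 2->14), giving [13, 9, 14].

[13, 9, 14]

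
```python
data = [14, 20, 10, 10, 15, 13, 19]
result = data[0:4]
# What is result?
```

data has length 7. The slice data[0:4] selects indices [0, 1, 2, 3] (0->14, 1->20, 2->10, 3->10), giving [14, 20, 10, 10].

[14, 20, 10, 10]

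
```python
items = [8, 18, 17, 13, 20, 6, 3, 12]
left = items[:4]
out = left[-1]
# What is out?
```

items has length 8. The slice items[:4] selects indices [0, 1, 2, 3] (0->8, 1->18, 2->17, 3->13), giving [8, 18, 17, 13]. So left = [8, 18, 17, 13]. Then left[-1] = 13.

13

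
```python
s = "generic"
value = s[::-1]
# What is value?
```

s has length 7. The slice s[::-1] selects indices [6, 5, 4, 3, 2, 1, 0] (6->'c', 5->'i', 4->'r', 3->'e', 2->'n', 1->'e', 0->'g'), giving 'cireneg'.

'cireneg'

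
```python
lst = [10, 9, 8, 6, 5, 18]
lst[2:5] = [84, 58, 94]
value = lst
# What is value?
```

lst starts as [10, 9, 8, 6, 5, 18] (length 6). The slice lst[2:5] covers indices [2, 3, 4] with values [8, 6, 5]. Replacing that slice with [84, 58, 94] (same length) produces [10, 9, 84, 58, 94, 18].

[10, 9, 84, 58, 94, 18]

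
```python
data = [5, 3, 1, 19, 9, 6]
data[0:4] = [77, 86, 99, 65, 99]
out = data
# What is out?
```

data starts as [5, 3, 1, 19, 9, 6] (length 6). The slice data[0:4] covers indices [0, 1, 2, 3] with values [5, 3, 1, 19]. Replacing that slice with [77, 86, 99, 65, 99] (different length) produces [77, 86, 99, 65, 99, 9, 6].

[77, 86, 99, 65, 99, 9, 6]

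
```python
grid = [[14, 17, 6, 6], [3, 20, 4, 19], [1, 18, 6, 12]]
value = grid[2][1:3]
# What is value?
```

grid[2] = [1, 18, 6, 12]. grid[2] has length 4. The slice grid[2][1:3] selects indices [1, 2] (1->18, 2->6), giving [18, 6].

[18, 6]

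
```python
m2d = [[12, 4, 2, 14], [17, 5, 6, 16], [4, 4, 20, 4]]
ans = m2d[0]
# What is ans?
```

m2d has 3 rows. Row 0 is [12, 4, 2, 14].

[12, 4, 2, 14]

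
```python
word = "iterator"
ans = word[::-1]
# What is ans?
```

word has length 8. The slice word[::-1] selects indices [7, 6, 5, 4, 3, 2, 1, 0] (7->'r', 6->'o', 5->'t', 4->'a', 3->'r', 2->'e', 1->'t', 0->'i'), giving 'rotareti'.

'rotareti'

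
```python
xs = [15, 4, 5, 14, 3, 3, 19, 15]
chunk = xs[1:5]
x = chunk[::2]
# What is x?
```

xs has length 8. The slice xs[1:5] selects indices [1, 2, 3, 4] (1->4, 2->5, 3->14, 4->3), giving [4, 5, 14, 3]. So chunk = [4, 5, 14, 3]. chunk has length 4. The slice chunk[::2] selects indices [0, 2] (0->4, 2->14), giving [4, 14].

[4, 14]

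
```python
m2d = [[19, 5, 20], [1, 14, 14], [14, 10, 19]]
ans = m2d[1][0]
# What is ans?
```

m2d[1] = [1, 14, 14]. Taking column 0 of that row yields 1.

1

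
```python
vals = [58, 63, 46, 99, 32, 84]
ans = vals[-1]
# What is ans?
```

vals has length 6. Negative index -1 maps to positive index 6 + (-1) = 5. vals[5] = 84.

84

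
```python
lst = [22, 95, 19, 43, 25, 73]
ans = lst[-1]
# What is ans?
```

lst has length 6. Negative index -1 maps to positive index 6 + (-1) = 5. lst[5] = 73.

73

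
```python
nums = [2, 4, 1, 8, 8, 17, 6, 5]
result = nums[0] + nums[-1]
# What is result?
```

nums has length 8. nums[0] = 2.
nums has length 8. Negative index -1 maps to positive index 8 + (-1) = 7. nums[7] = 5.
Sum: 2 + 5 = 7.

7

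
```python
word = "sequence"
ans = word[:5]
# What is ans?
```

word has length 8. The slice word[:5] selects indices [0, 1, 2, 3, 4] (0->'s', 1->'e', 2->'q', 3->'u', 4->'e'), giving 'seque'.

'seque'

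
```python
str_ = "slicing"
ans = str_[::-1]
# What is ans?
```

str_ has length 7. The slice str_[::-1] selects indices [6, 5, 4, 3, 2, 1, 0] (6->'g', 5->'n', 4->'i', 3->'c', 2->'i', 1->'l', 0->'s'), giving 'gnicils'.

'gnicils'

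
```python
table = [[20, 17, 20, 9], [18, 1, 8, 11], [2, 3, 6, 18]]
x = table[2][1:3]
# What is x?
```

table[2] = [2, 3, 6, 18]. table[2] has length 4. The slice table[2][1:3] selects indices [1, 2] (1->3, 2->6), giving [3, 6].

[3, 6]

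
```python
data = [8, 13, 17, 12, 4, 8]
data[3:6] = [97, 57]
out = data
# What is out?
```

data starts as [8, 13, 17, 12, 4, 8] (length 6). The slice data[3:6] covers indices [3, 4, 5] with values [12, 4, 8]. Replacing that slice with [97, 57] (different length) produces [8, 13, 17, 97, 57].

[8, 13, 17, 97, 57]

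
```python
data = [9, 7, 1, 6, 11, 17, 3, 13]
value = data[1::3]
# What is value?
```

data has length 8. The slice data[1::3] selects indices [1, 4, 7] (1->7, 4->11, 7->13), giving [7, 11, 13].

[7, 11, 13]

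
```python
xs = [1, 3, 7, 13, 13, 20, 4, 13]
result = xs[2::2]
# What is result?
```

xs has length 8. The slice xs[2::2] selects indices [2, 4, 6] (2->7, 4->13, 6->4), giving [7, 13, 4].

[7, 13, 4]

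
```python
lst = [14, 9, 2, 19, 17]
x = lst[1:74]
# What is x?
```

lst has length 5. The slice lst[1:74] selects indices [1, 2, 3, 4] (1->9, 2->2, 3->19, 4->17), giving [9, 2, 19, 17].

[9, 2, 19, 17]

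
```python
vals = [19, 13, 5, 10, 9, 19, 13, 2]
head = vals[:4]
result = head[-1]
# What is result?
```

vals has length 8. The slice vals[:4] selects indices [0, 1, 2, 3] (0->19, 1->13, 2->5, 3->10), giving [19, 13, 5, 10]. So head = [19, 13, 5, 10]. Then head[-1] = 10.

10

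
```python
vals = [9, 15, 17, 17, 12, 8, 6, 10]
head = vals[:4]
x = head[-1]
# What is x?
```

vals has length 8. The slice vals[:4] selects indices [0, 1, 2, 3] (0->9, 1->15, 2->17, 3->17), giving [9, 15, 17, 17]. So head = [9, 15, 17, 17]. Then head[-1] = 17.

17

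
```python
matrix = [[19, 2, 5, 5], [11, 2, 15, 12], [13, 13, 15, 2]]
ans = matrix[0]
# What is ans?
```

matrix has 3 rows. Row 0 is [19, 2, 5, 5].

[19, 2, 5, 5]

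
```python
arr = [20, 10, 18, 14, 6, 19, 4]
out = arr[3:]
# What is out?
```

arr has length 7. The slice arr[3:] selects indices [3, 4, 5, 6] (3->14, 4->6, 5->19, 6->4), giving [14, 6, 19, 4].

[14, 6, 19, 4]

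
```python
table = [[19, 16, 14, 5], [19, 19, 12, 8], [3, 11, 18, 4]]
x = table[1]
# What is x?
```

table has 3 rows. Row 1 is [19, 19, 12, 8].

[19, 19, 12, 8]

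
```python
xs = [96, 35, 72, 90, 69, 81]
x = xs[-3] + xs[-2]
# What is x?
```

xs has length 6. Negative index -3 maps to positive index 6 + (-3) = 3. xs[3] = 90.
xs has length 6. Negative index -2 maps to positive index 6 + (-2) = 4. xs[4] = 69.
Sum: 90 + 69 = 159.

159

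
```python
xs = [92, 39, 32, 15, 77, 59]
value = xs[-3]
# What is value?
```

xs has length 6. Negative index -3 maps to positive index 6 + (-3) = 3. xs[3] = 15.

15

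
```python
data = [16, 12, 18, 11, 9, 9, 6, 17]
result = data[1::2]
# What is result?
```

data has length 8. The slice data[1::2] selects indices [1, 3, 5, 7] (1->12, 3->11, 5->9, 7->17), giving [12, 11, 9, 17].

[12, 11, 9, 17]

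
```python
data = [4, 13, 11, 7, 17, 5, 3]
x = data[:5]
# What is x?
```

data has length 7. The slice data[:5] selects indices [0, 1, 2, 3, 4] (0->4, 1->13, 2->11, 3->7, 4->17), giving [4, 13, 11, 7, 17].

[4, 13, 11, 7, 17]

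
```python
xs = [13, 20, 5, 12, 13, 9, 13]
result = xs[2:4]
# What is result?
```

xs has length 7. The slice xs[2:4] selects indices [2, 3] (2->5, 3->12), giving [5, 12].

[5, 12]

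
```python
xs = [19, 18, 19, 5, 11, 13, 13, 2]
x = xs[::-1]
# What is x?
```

xs has length 8. The slice xs[::-1] selects indices [7, 6, 5, 4, 3, 2, 1, 0] (7->2, 6->13, 5->13, 4->11, 3->5, 2->19, 1->18, 0->19), giving [2, 13, 13, 11, 5, 19, 18, 19].

[2, 13, 13, 11, 5, 19, 18, 19]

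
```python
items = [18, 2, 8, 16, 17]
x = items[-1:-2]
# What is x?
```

items has length 5. The slice items[-1:-2] resolves to an empty index range, so the result is [].

[]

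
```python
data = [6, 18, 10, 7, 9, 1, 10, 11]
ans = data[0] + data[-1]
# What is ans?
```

data has length 8. data[0] = 6.
data has length 8. Negative index -1 maps to positive index 8 + (-1) = 7. data[7] = 11.
Sum: 6 + 11 = 17.

17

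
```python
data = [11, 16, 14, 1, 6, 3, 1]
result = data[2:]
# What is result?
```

data has length 7. The slice data[2:] selects indices [2, 3, 4, 5, 6] (2->14, 3->1, 4->6, 5->3, 6->1), giving [14, 1, 6, 3, 1].

[14, 1, 6, 3, 1]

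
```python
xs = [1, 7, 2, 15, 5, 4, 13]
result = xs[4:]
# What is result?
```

xs has length 7. The slice xs[4:] selects indices [4, 5, 6] (4->5, 5->4, 6->13), giving [5, 4, 13].

[5, 4, 13]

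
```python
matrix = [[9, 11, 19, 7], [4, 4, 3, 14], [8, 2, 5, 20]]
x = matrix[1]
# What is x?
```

matrix has 3 rows. Row 1 is [4, 4, 3, 14].

[4, 4, 3, 14]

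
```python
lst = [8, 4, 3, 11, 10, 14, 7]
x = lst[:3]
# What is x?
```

lst has length 7. The slice lst[:3] selects indices [0, 1, 2] (0->8, 1->4, 2->3), giving [8, 4, 3].

[8, 4, 3]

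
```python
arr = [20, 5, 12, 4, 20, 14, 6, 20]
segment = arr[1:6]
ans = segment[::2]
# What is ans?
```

arr has length 8. The slice arr[1:6] selects indices [1, 2, 3, 4, 5] (1->5, 2->12, 3->4, 4->20, 5->14), giving [5, 12, 4, 20, 14]. So segment = [5, 12, 4, 20, 14]. segment has length 5. The slice segment[::2] selects indices [0, 2, 4] (0->5, 2->4, 4->14), giving [5, 4, 14].

[5, 4, 14]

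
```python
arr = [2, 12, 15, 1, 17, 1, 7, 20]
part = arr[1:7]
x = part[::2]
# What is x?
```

arr has length 8. The slice arr[1:7] selects indices [1, 2, 3, 4, 5, 6] (1->12, 2->15, 3->1, 4->17, 5->1, 6->7), giving [12, 15, 1, 17, 1, 7]. So part = [12, 15, 1, 17, 1, 7]. part has length 6. The slice part[::2] selects indices [0, 2, 4] (0->12, 2->1, 4->1), giving [12, 1, 1].

[12, 1, 1]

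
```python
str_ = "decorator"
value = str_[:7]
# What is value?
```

str_ has length 9. The slice str_[:7] selects indices [0, 1, 2, 3, 4, 5, 6] (0->'d', 1->'e', 2->'c', 3->'o', 4->'r', 5->'a', 6->'t'), giving 'decorat'.

'decorat'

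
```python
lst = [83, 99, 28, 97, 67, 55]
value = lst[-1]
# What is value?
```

lst has length 6. Negative index -1 maps to positive index 6 + (-1) = 5. lst[5] = 55.

55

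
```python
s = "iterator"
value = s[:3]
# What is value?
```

s has length 8. The slice s[:3] selects indices [0, 1, 2] (0->'i', 1->'t', 2->'e'), giving 'ite'.

'ite'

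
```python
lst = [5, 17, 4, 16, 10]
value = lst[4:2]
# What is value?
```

lst has length 5. The slice lst[4:2] resolves to an empty index range, so the result is [].

[]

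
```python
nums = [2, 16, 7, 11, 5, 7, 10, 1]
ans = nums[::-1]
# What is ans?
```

nums has length 8. The slice nums[::-1] selects indices [7, 6, 5, 4, 3, 2, 1, 0] (7->1, 6->10, 5->7, 4->5, 3->11, 2->7, 1->16, 0->2), giving [1, 10, 7, 5, 11, 7, 16, 2].

[1, 10, 7, 5, 11, 7, 16, 2]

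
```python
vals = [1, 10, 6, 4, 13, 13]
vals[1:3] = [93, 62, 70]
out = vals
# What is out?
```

vals starts as [1, 10, 6, 4, 13, 13] (length 6). The slice vals[1:3] covers indices [1, 2] with values [10, 6]. Replacing that slice with [93, 62, 70] (different length) produces [1, 93, 62, 70, 4, 13, 13].

[1, 93, 62, 70, 4, 13, 13]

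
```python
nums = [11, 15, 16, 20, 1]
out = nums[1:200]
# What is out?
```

nums has length 5. The slice nums[1:200] selects indices [1, 2, 3, 4] (1->15, 2->16, 3->20, 4->1), giving [15, 16, 20, 1].

[15, 16, 20, 1]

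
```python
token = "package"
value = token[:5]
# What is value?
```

token has length 7. The slice token[:5] selects indices [0, 1, 2, 3, 4] (0->'p', 1->'a', 2->'c', 3->'k', 4->'a'), giving 'packa'.

'packa'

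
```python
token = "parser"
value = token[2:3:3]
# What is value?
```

token has length 6. The slice token[2:3:3] selects indices [2] (2->'r'), giving 'r'.

'r'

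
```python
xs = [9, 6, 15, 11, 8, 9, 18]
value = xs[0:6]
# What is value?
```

xs has length 7. The slice xs[0:6] selects indices [0, 1, 2, 3, 4, 5] (0->9, 1->6, 2->15, 3->11, 4->8, 5->9), giving [9, 6, 15, 11, 8, 9].

[9, 6, 15, 11, 8, 9]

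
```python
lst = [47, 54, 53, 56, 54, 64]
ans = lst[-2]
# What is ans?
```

lst has length 6. Negative index -2 maps to positive index 6 + (-2) = 4. lst[4] = 54.

54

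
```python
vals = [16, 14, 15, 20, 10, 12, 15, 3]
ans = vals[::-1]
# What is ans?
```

vals has length 8. The slice vals[::-1] selects indices [7, 6, 5, 4, 3, 2, 1, 0] (7->3, 6->15, 5->12, 4->10, 3->20, 2->15, 1->14, 0->16), giving [3, 15, 12, 10, 20, 15, 14, 16].

[3, 15, 12, 10, 20, 15, 14, 16]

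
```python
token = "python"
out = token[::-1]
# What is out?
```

token has length 6. The slice token[::-1] selects indices [5, 4, 3, 2, 1, 0] (5->'n', 4->'o', 3->'h', 2->'t', 1->'y', 0->'p'), giving 'nohtyp'.

'nohtyp'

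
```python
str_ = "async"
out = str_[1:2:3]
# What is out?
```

str_ has length 5. The slice str_[1:2:3] selects indices [1] (1->'s'), giving 's'.

's'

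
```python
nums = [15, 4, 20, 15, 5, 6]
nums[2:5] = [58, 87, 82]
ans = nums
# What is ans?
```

nums starts as [15, 4, 20, 15, 5, 6] (length 6). The slice nums[2:5] covers indices [2, 3, 4] with values [20, 15, 5]. Replacing that slice with [58, 87, 82] (same length) produces [15, 4, 58, 87, 82, 6].

[15, 4, 58, 87, 82, 6]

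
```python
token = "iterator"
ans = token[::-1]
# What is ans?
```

token has length 8. The slice token[::-1] selects indices [7, 6, 5, 4, 3, 2, 1, 0] (7->'r', 6->'o', 5->'t', 4->'a', 3->'r', 2->'e', 1->'t', 0->'i'), giving 'rotareti'.

'rotareti'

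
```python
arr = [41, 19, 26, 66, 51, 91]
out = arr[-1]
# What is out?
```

arr has length 6. Negative index -1 maps to positive index 6 + (-1) = 5. arr[5] = 91.

91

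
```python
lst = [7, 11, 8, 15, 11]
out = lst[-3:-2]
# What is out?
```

lst has length 5. The slice lst[-3:-2] selects indices [2] (2->8), giving [8].

[8]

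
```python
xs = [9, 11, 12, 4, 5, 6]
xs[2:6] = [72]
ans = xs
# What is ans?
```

xs starts as [9, 11, 12, 4, 5, 6] (length 6). The slice xs[2:6] covers indices [2, 3, 4, 5] with values [12, 4, 5, 6]. Replacing that slice with [72] (different length) produces [9, 11, 72].

[9, 11, 72]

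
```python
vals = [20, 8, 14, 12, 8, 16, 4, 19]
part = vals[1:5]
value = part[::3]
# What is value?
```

vals has length 8. The slice vals[1:5] selects indices [1, 2, 3, 4] (1->8, 2->14, 3->12, 4->8), giving [8, 14, 12, 8]. So part = [8, 14, 12, 8]. part has length 4. The slice part[::3] selects indices [0, 3] (0->8, 3->8), giving [8, 8].

[8, 8]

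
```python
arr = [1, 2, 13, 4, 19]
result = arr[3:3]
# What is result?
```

arr has length 5. The slice arr[3:3] resolves to an empty index range, so the result is [].

[]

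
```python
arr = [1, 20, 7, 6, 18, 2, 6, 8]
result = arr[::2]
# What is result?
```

arr has length 8. The slice arr[::2] selects indices [0, 2, 4, 6] (0->1, 2->7, 4->18, 6->6), giving [1, 7, 18, 6].

[1, 7, 18, 6]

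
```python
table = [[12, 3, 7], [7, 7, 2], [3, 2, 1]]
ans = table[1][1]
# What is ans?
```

table[1] = [7, 7, 2]. Taking column 1 of that row yields 7.

7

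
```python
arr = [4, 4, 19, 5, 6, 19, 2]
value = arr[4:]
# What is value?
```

arr has length 7. The slice arr[4:] selects indices [4, 5, 6] (4->6, 5->19, 6->2), giving [6, 19, 2].

[6, 19, 2]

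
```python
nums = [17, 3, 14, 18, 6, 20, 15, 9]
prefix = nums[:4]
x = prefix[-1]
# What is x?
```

nums has length 8. The slice nums[:4] selects indices [0, 1, 2, 3] (0->17, 1->3, 2->14, 3->18), giving [17, 3, 14, 18]. So prefix = [17, 3, 14, 18]. Then prefix[-1] = 18.

18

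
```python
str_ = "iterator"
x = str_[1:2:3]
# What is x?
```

str_ has length 8. The slice str_[1:2:3] selects indices [1] (1->'t'), giving 't'.

't'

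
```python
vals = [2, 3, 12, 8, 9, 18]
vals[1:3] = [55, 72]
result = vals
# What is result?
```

vals starts as [2, 3, 12, 8, 9, 18] (length 6). The slice vals[1:3] covers indices [1, 2] with values [3, 12]. Replacing that slice with [55, 72] (same length) produces [2, 55, 72, 8, 9, 18].

[2, 55, 72, 8, 9, 18]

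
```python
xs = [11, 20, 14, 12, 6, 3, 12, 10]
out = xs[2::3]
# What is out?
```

xs has length 8. The slice xs[2::3] selects indices [2, 5] (2->14, 5->3), giving [14, 3].

[14, 3]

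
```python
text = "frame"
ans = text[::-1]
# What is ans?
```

text has length 5. The slice text[::-1] selects indices [4, 3, 2, 1, 0] (4->'e', 3->'m', 2->'a', 1->'r', 0->'f'), giving 'emarf'.

'emarf'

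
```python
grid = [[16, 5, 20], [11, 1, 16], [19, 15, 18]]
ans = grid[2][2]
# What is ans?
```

grid[2] = [19, 15, 18]. Taking column 2 of that row yields 18.

18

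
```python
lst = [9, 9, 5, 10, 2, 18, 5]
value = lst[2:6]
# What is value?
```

lst has length 7. The slice lst[2:6] selects indices [2, 3, 4, 5] (2->5, 3->10, 4->2, 5->18), giving [5, 10, 2, 18].

[5, 10, 2, 18]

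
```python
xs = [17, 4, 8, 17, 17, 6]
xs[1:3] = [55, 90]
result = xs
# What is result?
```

xs starts as [17, 4, 8, 17, 17, 6] (length 6). The slice xs[1:3] covers indices [1, 2] with values [4, 8]. Replacing that slice with [55, 90] (same length) produces [17, 55, 90, 17, 17, 6].

[17, 55, 90, 17, 17, 6]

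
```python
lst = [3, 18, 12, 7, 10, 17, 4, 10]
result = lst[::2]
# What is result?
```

lst has length 8. The slice lst[::2] selects indices [0, 2, 4, 6] (0->3, 2->12, 4->10, 6->4), giving [3, 12, 10, 4].

[3, 12, 10, 4]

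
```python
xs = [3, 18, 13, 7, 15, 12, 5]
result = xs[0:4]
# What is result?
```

xs has length 7. The slice xs[0:4] selects indices [0, 1, 2, 3] (0->3, 1->18, 2->13, 3->7), giving [3, 18, 13, 7].

[3, 18, 13, 7]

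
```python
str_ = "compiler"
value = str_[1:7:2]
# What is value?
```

str_ has length 8. The slice str_[1:7:2] selects indices [1, 3, 5] (1->'o', 3->'p', 5->'l'), giving 'opl'.

'opl'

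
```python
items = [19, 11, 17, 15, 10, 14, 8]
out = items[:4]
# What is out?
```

items has length 7. The slice items[:4] selects indices [0, 1, 2, 3] (0->19, 1->11, 2->17, 3->15), giving [19, 11, 17, 15].

[19, 11, 17, 15]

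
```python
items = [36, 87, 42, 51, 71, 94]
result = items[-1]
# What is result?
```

items has length 6. Negative index -1 maps to positive index 6 + (-1) = 5. items[5] = 94.

94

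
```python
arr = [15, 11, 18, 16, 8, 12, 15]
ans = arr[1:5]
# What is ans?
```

arr has length 7. The slice arr[1:5] selects indices [1, 2, 3, 4] (1->11, 2->18, 3->16, 4->8), giving [11, 18, 16, 8].

[11, 18, 16, 8]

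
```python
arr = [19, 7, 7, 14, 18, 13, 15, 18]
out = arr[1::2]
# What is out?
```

arr has length 8. The slice arr[1::2] selects indices [1, 3, 5, 7] (1->7, 3->14, 5->13, 7->18), giving [7, 14, 13, 18].

[7, 14, 13, 18]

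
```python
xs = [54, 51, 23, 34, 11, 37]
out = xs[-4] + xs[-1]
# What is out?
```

xs has length 6. Negative index -4 maps to positive index 6 + (-4) = 2. xs[2] = 23.
xs has length 6. Negative index -1 maps to positive index 6 + (-1) = 5. xs[5] = 37.
Sum: 23 + 37 = 60.

60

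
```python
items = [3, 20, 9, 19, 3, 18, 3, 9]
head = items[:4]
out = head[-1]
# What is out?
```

items has length 8. The slice items[:4] selects indices [0, 1, 2, 3] (0->3, 1->20, 2->9, 3->19), giving [3, 20, 9, 19]. So head = [3, 20, 9, 19]. Then head[-1] = 19.

19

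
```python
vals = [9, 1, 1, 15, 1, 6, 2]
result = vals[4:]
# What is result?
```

vals has length 7. The slice vals[4:] selects indices [4, 5, 6] (4->1, 5->6, 6->2), giving [1, 6, 2].

[1, 6, 2]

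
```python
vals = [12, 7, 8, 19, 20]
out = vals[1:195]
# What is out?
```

vals has length 5. The slice vals[1:195] selects indices [1, 2, 3, 4] (1->7, 2->8, 3->19, 4->20), giving [7, 8, 19, 20].

[7, 8, 19, 20]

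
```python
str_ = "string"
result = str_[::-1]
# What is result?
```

str_ has length 6. The slice str_[::-1] selects indices [5, 4, 3, 2, 1, 0] (5->'g', 4->'n', 3->'i', 2->'r', 1->'t', 0->'s'), giving 'gnirts'.

'gnirts'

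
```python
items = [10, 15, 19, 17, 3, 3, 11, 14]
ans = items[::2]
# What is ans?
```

items has length 8. The slice items[::2] selects indices [0, 2, 4, 6] (0->10, 2->19, 4->3, 6->11), giving [10, 19, 3, 11].

[10, 19, 3, 11]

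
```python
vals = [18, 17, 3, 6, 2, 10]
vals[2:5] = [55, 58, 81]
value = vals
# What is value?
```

vals starts as [18, 17, 3, 6, 2, 10] (length 6). The slice vals[2:5] covers indices [2, 3, 4] with values [3, 6, 2]. Replacing that slice with [55, 58, 81] (same length) produces [18, 17, 55, 58, 81, 10].

[18, 17, 55, 58, 81, 10]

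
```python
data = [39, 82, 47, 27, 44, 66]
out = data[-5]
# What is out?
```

data has length 6. Negative index -5 maps to positive index 6 + (-5) = 1. data[1] = 82.

82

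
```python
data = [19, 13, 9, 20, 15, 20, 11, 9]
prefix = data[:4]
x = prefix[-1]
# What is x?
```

data has length 8. The slice data[:4] selects indices [0, 1, 2, 3] (0->19, 1->13, 2->9, 3->20), giving [19, 13, 9, 20]. So prefix = [19, 13, 9, 20]. Then prefix[-1] = 20.

20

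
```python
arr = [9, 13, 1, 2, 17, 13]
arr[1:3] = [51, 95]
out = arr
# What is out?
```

arr starts as [9, 13, 1, 2, 17, 13] (length 6). The slice arr[1:3] covers indices [1, 2] with values [13, 1]. Replacing that slice with [51, 95] (same length) produces [9, 51, 95, 2, 17, 13].

[9, 51, 95, 2, 17, 13]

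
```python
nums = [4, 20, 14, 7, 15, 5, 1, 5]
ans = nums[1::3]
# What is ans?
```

nums has length 8. The slice nums[1::3] selects indices [1, 4, 7] (1->20, 4->15, 7->5), giving [20, 15, 5].

[20, 15, 5]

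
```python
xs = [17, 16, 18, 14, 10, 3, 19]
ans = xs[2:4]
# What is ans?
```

xs has length 7. The slice xs[2:4] selects indices [2, 3] (2->18, 3->14), giving [18, 14].

[18, 14]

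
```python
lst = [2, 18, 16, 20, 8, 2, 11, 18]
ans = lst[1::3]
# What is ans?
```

lst has length 8. The slice lst[1::3] selects indices [1, 4, 7] (1->18, 4->8, 7->18), giving [18, 8, 18].

[18, 8, 18]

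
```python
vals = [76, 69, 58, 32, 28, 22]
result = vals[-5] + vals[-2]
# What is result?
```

vals has length 6. Negative index -5 maps to positive index 6 + (-5) = 1. vals[1] = 69.
vals has length 6. Negative index -2 maps to positive index 6 + (-2) = 4. vals[4] = 28.
Sum: 69 + 28 = 97.

97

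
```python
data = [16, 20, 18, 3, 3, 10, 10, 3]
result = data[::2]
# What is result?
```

data has length 8. The slice data[::2] selects indices [0, 2, 4, 6] (0->16, 2->18, 4->3, 6->10), giving [16, 18, 3, 10].

[16, 18, 3, 10]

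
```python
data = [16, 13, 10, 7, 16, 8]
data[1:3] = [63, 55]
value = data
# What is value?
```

data starts as [16, 13, 10, 7, 16, 8] (length 6). The slice data[1:3] covers indices [1, 2] with values [13, 10]. Replacing that slice with [63, 55] (same length) produces [16, 63, 55, 7, 16, 8].

[16, 63, 55, 7, 16, 8]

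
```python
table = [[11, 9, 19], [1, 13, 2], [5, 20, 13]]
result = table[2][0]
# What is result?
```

table[2] = [5, 20, 13]. Taking column 0 of that row yields 5.

5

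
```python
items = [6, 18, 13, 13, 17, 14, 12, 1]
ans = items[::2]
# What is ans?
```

items has length 8. The slice items[::2] selects indices [0, 2, 4, 6] (0->6, 2->13, 4->17, 6->12), giving [6, 13, 17, 12].

[6, 13, 17, 12]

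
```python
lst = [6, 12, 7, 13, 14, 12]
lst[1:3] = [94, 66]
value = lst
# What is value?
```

lst starts as [6, 12, 7, 13, 14, 12] (length 6). The slice lst[1:3] covers indices [1, 2] with values [12, 7]. Replacing that slice with [94, 66] (same length) produces [6, 94, 66, 13, 14, 12].

[6, 94, 66, 13, 14, 12]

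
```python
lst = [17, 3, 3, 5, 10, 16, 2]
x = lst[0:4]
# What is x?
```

lst has length 7. The slice lst[0:4] selects indices [0, 1, 2, 3] (0->17, 1->3, 2->3, 3->5), giving [17, 3, 3, 5].

[17, 3, 3, 5]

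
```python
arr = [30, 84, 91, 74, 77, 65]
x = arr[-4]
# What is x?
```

arr has length 6. Negative index -4 maps to positive index 6 + (-4) = 2. arr[2] = 91.

91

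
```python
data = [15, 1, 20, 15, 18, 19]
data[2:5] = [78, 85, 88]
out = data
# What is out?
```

data starts as [15, 1, 20, 15, 18, 19] (length 6). The slice data[2:5] covers indices [2, 3, 4] with values [20, 15, 18]. Replacing that slice with [78, 85, 88] (same length) produces [15, 1, 78, 85, 88, 19].

[15, 1, 78, 85, 88, 19]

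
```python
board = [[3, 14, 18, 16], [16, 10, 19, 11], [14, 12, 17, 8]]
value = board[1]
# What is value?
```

board has 3 rows. Row 1 is [16, 10, 19, 11].

[16, 10, 19, 11]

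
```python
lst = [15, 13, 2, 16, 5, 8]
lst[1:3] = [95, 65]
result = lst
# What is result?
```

lst starts as [15, 13, 2, 16, 5, 8] (length 6). The slice lst[1:3] covers indices [1, 2] with values [13, 2]. Replacing that slice with [95, 65] (same length) produces [15, 95, 65, 16, 5, 8].

[15, 95, 65, 16, 5, 8]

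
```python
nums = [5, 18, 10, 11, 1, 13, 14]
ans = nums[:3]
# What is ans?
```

nums has length 7. The slice nums[:3] selects indices [0, 1, 2] (0->5, 1->18, 2->10), giving [5, 18, 10].

[5, 18, 10]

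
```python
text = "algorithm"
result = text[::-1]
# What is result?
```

text has length 9. The slice text[::-1] selects indices [8, 7, 6, 5, 4, 3, 2, 1, 0] (8->'m', 7->'h', 6->'t', 5->'i', 4->'r', 3->'o', 2->'g', 1->'l', 0->'a'), giving 'mhtirogla'.

'mhtirogla'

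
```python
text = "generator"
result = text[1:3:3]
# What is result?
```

text has length 9. The slice text[1:3:3] selects indices [1] (1->'e'), giving 'e'.

'e'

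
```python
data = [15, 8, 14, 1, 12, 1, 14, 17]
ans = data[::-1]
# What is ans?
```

data has length 8. The slice data[::-1] selects indices [7, 6, 5, 4, 3, 2, 1, 0] (7->17, 6->14, 5->1, 4->12, 3->1, 2->14, 1->8, 0->15), giving [17, 14, 1, 12, 1, 14, 8, 15].

[17, 14, 1, 12, 1, 14, 8, 15]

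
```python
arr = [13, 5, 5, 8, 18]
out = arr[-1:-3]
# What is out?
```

arr has length 5. The slice arr[-1:-3] resolves to an empty index range, so the result is [].

[]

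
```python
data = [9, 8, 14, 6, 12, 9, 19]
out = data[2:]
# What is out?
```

data has length 7. The slice data[2:] selects indices [2, 3, 4, 5, 6] (2->14, 3->6, 4->12, 5->9, 6->19), giving [14, 6, 12, 9, 19].

[14, 6, 12, 9, 19]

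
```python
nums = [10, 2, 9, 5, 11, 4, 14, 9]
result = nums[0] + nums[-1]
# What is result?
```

nums has length 8. nums[0] = 10.
nums has length 8. Negative index -1 maps to positive index 8 + (-1) = 7. nums[7] = 9.
Sum: 10 + 9 = 19.

19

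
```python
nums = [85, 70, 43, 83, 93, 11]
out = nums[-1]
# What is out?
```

nums has length 6. Negative index -1 maps to positive index 6 + (-1) = 5. nums[5] = 11.

11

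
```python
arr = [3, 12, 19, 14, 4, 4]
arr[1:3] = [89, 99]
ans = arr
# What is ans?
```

arr starts as [3, 12, 19, 14, 4, 4] (length 6). The slice arr[1:3] covers indices [1, 2] with values [12, 19]. Replacing that slice with [89, 99] (same length) produces [3, 89, 99, 14, 4, 4].

[3, 89, 99, 14, 4, 4]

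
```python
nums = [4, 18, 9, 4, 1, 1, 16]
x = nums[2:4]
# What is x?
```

nums has length 7. The slice nums[2:4] selects indices [2, 3] (2->9, 3->4), giving [9, 4].

[9, 4]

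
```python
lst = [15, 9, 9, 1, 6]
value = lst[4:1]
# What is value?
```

lst has length 5. The slice lst[4:1] resolves to an empty index range, so the result is [].

[]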